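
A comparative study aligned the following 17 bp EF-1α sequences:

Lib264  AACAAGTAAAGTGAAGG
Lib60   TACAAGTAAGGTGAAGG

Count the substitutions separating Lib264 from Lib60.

Differing sites — 1:A/T; 10:A/G.
That gives 2 mismatches out of 17 aligned sites, so the Hamming distance is 2.

2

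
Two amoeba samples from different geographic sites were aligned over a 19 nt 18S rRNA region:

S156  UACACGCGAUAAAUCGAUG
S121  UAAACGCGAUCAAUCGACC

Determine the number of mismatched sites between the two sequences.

4

The sequences differ at positions 3 (C/A), 11 (A/C), 18 (U/C), 19 (G/C).
That gives 4 mismatches out of 19 aligned sites, so the Hamming distance is 4.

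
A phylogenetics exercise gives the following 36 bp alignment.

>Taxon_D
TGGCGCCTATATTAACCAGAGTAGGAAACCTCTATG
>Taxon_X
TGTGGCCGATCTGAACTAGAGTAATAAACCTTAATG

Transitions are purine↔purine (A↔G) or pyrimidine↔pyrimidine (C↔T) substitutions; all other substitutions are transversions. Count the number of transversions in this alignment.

Mismatches occur at site 3 (G→T, transversion), site 4 (C→G, transversion), site 8 (T→G, transversion), site 11 (A→C, transversion), site 13 (T→G, transversion), site 17 (C→T, transition), site 24 (G→A, transition), site 25 (G→T, transversion), site 32 (C→T, transition), site 33 (T→A, transversion).
Of the 10 differences, 3 transitions and 7 transversions, so the answer is 7.

7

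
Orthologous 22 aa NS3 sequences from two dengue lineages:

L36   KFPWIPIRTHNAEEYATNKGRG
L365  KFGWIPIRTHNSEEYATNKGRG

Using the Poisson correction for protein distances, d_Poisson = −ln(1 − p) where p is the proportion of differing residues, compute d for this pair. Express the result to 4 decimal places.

The sequences differ at positions 3 (P/G), 12 (A/S).
p = 2/22 = 0.090909.
d = −ln(1 − 0.090909) = −ln(0.909091) = 0.0953.

0.0953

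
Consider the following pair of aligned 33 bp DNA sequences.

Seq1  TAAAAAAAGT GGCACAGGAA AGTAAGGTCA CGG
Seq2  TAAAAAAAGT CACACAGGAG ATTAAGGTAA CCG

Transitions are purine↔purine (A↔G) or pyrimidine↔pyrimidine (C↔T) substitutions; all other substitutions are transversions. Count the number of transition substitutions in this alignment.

2

Differing sites — 11:G/C (Tv); 12:G/A (Ti); 20:A/G (Ti); 22:G/T (Tv); 29:C/A (Tv); 32:G/C (Tv).
Of the 6 differences, 2 transitions and 4 transversions, so the answer is 2.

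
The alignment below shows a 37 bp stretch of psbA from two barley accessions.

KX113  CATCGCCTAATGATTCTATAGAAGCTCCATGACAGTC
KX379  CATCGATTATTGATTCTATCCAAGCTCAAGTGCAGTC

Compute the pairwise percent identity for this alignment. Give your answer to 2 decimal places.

75.68%

Differing sites — 6:C/A; 7:C/T; 10:A/T; 20:A/C; 21:G/C; 28:C/A; 30:T/G; 31:G/T; 32:A/G.
28 of the 37 sites match, so the percent identity is 28/37 × 100 = 75.68%.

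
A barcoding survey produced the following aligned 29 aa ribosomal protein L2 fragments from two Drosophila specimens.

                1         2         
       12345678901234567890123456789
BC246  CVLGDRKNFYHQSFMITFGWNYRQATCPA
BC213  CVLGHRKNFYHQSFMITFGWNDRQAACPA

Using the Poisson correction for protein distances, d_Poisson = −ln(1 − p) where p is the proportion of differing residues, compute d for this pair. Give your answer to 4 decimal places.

0.1092

The sequences differ at positions 5 (D/H), 22 (Y/D), 26 (T/A).
p = 3/29 = 0.103448.
d = −ln(1 − 0.103448) = −ln(0.896552) = 0.1092.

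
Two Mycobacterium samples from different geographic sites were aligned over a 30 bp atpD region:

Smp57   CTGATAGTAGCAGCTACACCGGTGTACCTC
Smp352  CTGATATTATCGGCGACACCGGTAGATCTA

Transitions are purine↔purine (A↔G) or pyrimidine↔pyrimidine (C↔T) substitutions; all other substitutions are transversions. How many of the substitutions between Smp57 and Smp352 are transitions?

Mismatches occur at site 7 (G/T, transversion), site 10 (G/T, transversion), site 12 (A/G, transition), site 15 (T/G, transversion), site 24 (G/A, transition), site 25 (T/G, transversion), site 27 (C/T, transition), site 30 (C/A, transversion).
Of the 8 differences, 3 transitions and 5 transversions, so the answer is 3.

3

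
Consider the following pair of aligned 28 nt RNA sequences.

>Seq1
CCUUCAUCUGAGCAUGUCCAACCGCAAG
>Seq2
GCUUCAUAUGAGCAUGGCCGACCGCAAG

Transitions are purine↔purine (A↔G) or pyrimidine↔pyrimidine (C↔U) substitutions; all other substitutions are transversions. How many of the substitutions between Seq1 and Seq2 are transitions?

Mismatches occur at site 1 (C↔G, transversion), site 8 (C↔A, transversion), site 17 (U↔G, transversion), site 20 (A↔G, transition).
Of the 4 differences, 1 transition and 3 transversions, so the answer is 1.

1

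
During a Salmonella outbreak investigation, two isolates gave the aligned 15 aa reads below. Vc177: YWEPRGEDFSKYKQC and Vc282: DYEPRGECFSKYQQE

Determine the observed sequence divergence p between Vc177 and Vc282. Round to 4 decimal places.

The sequences differ at positions 1 (Y/D), 2 (W/Y), 8 (D/C), 13 (K/Q), 15 (C/E).
There are 5 differences over 15 sites, so p = 5/15 = 0.3333.

0.3333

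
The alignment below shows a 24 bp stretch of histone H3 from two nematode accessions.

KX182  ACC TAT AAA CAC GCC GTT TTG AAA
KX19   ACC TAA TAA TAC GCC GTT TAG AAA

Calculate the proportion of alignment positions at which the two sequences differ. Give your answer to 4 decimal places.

0.1667

Differing sites — 6:T/A; 7:A/T; 10:C/T; 20:T/A.
There are 4 differences over 24 sites, so p = 4/24 = 0.1667.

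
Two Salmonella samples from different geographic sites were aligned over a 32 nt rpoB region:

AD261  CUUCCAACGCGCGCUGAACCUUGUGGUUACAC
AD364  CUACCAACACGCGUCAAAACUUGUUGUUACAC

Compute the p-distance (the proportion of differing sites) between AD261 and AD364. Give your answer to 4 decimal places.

0.2188

Differing sites — 3:U/A; 9:G/A; 14:C/U; 15:U/C; 16:G/A; 19:C/A; 25:G/U.
There are 7 differences over 32 sites, so p = 7/32 = 0.2188.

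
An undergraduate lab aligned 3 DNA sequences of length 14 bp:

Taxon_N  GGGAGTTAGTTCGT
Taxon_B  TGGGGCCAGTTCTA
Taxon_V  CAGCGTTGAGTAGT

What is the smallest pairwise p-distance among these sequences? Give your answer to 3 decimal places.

Pairwise Hamming distances:
  Taxon_N vs Taxon_B: 6
  Taxon_N vs Taxon_V: 7
  Taxon_B vs Taxon_V: 11
The smallest is 6 mismatches, between Taxon_N and Taxon_B; p = 6/14 = 0.429.

0.429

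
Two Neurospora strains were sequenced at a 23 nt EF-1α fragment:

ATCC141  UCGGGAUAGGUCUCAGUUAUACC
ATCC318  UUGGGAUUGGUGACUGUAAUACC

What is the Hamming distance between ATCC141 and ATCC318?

6

Mismatches occur at site 2 (C→U), site 8 (A→U), site 12 (C→G), site 13 (U→A), site 15 (A→U), site 18 (U→A).
That gives 6 mismatches out of 23 aligned sites, so the Hamming distance is 6.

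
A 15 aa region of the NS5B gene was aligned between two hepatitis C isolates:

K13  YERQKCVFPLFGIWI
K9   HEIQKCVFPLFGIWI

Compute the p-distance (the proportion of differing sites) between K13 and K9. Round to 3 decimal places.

Mismatches occur at site 1 (Y→H), site 3 (R→I).
There are 2 differences over 15 sites, so p = 2/15 = 0.133.

0.133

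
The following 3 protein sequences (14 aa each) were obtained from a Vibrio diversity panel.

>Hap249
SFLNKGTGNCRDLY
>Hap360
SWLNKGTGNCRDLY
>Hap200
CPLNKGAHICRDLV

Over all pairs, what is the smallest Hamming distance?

1

Pairwise Hamming distances:
  Hap249 vs Hap360: 1
  Hap249 vs Hap200: 6
  Hap360 vs Hap200: 6
The smallest is 1, between Hap249 and Hap360.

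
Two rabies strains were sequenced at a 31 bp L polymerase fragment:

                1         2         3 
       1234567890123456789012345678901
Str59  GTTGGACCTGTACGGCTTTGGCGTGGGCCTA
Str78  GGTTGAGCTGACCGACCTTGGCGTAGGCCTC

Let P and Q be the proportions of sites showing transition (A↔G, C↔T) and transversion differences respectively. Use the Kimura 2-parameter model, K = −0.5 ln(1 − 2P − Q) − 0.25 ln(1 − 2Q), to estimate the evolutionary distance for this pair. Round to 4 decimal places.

The sequences differ at positions 2 (T/G, transversion), 4 (G/T, transversion), 7 (C/G, transversion), 11 (T/A, transversion), 12 (A/C, transversion), 15 (G/A, transition), 17 (T/C, transition), 25 (G/A, transition), 31 (A/C, transversion).
Of the 9 differences, 3 transitions and 6 transversions over 31 sites: P = 3/31 = 0.096774, Q = 6/31 = 0.193548.
d = −0.5·ln(0.612904) − 0.25·ln(0.612904) = −0.5·(-0.489547) − 0.25·(-0.489547) = 0.3672.

0.3672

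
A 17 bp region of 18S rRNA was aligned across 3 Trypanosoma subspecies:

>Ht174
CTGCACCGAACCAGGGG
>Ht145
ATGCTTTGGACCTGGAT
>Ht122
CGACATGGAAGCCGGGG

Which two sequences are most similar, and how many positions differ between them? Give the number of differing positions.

6

Pairwise Hamming distances:
  Ht174 vs Ht145: 8
  Ht174 vs Ht122: 6
  Ht145 vs Ht122: 10
The smallest is 6, between Ht174 and Ht122.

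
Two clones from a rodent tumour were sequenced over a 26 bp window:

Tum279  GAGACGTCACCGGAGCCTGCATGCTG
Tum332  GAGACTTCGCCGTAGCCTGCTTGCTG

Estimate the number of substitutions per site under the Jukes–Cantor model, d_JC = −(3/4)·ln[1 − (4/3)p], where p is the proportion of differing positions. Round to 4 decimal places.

0.1722

Differing sites — 6:G/T; 9:A/G; 13:G/T; 21:A/T.
p = 4/26 = 0.153846.
d = −0.75 · ln(1 − (4/3)·0.153846) = −0.75 · ln(0.794872) = −0.75 · (-0.229574) = 0.1722.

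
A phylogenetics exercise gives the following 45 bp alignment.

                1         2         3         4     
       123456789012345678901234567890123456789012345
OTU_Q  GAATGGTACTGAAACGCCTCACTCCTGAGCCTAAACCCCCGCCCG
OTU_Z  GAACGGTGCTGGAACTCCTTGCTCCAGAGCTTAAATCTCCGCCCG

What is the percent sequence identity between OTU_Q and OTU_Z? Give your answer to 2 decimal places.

77.78%

Differing sites — 4:T/C; 8:A/G; 12:A/G; 16:G/T; 20:C/T; 21:A/G; 26:T/A; 31:C/T; 36:C/T; 38:C/T.
35 of the 45 sites match, so the percent identity is 35/45 × 100 = 77.78%.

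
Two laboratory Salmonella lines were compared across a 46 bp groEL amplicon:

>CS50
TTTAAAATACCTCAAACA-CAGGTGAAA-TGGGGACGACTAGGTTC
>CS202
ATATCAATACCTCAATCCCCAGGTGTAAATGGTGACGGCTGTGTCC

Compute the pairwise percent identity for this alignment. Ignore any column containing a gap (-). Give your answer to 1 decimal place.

Excluding the 2 gap columns leaves 44 comparable sites.
The sequences differ at positions 1 (T/A), 3 (T/A), 4 (A/T), 5 (A/C), 16 (A/T), 18 (A/C), 26 (A/T), 33 (G/T), 38 (A/G), 41 (A/G), 42 (G/T), 45 (T/C).
32 of the 44 comparable sites match, so the percent identity is 32/44 × 100 = 72.7%.

72.7%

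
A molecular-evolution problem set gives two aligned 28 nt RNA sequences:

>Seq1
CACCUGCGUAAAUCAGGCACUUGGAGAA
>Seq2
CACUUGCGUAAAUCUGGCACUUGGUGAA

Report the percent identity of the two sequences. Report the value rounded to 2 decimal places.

89.29%

Differing sites — 4:C/U; 15:A/U; 25:A/U.
25 of the 28 sites match, so the percent identity is 25/28 × 100 = 89.29%.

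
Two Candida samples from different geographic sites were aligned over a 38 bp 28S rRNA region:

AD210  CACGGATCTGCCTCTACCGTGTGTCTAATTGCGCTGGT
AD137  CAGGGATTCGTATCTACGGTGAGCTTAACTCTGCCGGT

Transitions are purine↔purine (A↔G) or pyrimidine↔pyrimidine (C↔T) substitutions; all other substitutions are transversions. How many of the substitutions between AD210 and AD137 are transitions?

8

The sequences differ at positions 3 (C/G, transversion), 8 (C/T, transition), 9 (T/C, transition), 11 (C/T, transition), 12 (C/A, transversion), 18 (C/G, transversion), 22 (T/A, transversion), 24 (T/C, transition), 25 (C/T, transition), 29 (T/C, transition), 31 (G/C, transversion), 32 (C/T, transition), 35 (T/C, transition).
Of the 13 differences, 8 transitions and 5 transversions, so the answer is 8.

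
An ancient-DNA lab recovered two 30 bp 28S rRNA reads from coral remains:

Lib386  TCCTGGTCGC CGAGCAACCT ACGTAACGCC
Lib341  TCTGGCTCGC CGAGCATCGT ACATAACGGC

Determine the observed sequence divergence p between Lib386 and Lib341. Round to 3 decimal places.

The sequences differ at positions 3 (C/T), 4 (T/G), 6 (G/C), 17 (A/T), 19 (C/G), 23 (G/A), 29 (C/G).
There are 7 differences over 30 sites, so p = 7/30 = 0.233.

0.233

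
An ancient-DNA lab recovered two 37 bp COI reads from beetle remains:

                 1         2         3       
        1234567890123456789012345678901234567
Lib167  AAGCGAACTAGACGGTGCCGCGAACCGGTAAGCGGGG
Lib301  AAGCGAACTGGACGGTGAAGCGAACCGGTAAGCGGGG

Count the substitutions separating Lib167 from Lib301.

3

Mismatches occur at site 10 (A↔G), site 18 (C↔A), site 19 (C↔A).
That gives 3 mismatches out of 37 aligned sites, so the Hamming distance is 3.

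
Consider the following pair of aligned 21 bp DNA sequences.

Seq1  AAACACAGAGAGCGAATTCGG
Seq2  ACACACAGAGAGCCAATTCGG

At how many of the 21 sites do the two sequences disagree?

Differing sites — 2:A/C; 14:G/C.
That gives 2 mismatches out of 21 aligned sites, so the Hamming distance is 2.

2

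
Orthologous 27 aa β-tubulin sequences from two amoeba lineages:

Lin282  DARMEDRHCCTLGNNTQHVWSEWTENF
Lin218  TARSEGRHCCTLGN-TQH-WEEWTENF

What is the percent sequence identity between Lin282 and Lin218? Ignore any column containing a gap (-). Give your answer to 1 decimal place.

84.0%

Excluding the 2 gap columns leaves 25 comparable sites.
Differing sites — 1:D/T; 4:M/S; 6:D/G; 21:S/E.
21 of the 25 comparable sites match, so the percent identity is 21/25 × 100 = 84.0%.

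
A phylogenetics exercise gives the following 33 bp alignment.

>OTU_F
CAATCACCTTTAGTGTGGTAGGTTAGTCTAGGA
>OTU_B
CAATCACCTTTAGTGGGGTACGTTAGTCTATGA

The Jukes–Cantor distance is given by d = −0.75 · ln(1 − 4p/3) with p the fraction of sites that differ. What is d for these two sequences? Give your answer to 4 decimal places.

0.0969

Differing sites — 16:T/G; 21:G/C; 31:G/T.
p = 3/33 = 0.090909.
d = −0.75 · ln(1 − (4/3)·0.090909) = −0.75 · ln(0.878788) = −0.75 · (-0.129212) = 0.0969.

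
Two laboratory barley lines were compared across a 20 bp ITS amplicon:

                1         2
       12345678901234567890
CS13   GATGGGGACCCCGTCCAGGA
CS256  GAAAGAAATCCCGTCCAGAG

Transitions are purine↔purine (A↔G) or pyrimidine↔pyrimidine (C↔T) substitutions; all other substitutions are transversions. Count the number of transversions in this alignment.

Differing sites — 3:T/A (Tv); 4:G/A (Ti); 6:G/A (Ti); 7:G/A (Ti); 9:C/T (Ti); 19:G/A (Ti); 20:A/G (Ti).
Of the 7 differences, 6 transitions and 1 transversion, so the answer is 1.

1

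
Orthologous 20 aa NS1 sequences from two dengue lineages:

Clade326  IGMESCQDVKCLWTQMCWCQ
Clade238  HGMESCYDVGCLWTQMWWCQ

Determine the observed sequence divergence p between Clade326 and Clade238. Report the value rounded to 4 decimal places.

0.2000

Differing sites — 1:I/H; 7:Q/Y; 10:K/G; 17:C/W.
There are 4 differences over 20 sites, so p = 4/20 = 0.2000.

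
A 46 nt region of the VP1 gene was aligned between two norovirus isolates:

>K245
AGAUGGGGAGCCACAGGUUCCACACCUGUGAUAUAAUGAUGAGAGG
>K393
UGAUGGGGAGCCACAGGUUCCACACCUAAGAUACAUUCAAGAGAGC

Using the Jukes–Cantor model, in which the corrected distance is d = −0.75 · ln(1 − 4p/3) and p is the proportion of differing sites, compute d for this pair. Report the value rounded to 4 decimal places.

Differing sites — 1:A/U; 28:G/A; 29:U/A; 34:U/C; 36:A/U; 38:G/C; 40:U/A; 46:G/C.
p = 8/46 = 0.173913.
d = −0.75 · ln(1 − (4/3)·0.173913) = −0.75 · ln(0.768116) = −0.75 · (-0.263815) = 0.1979.

0.1979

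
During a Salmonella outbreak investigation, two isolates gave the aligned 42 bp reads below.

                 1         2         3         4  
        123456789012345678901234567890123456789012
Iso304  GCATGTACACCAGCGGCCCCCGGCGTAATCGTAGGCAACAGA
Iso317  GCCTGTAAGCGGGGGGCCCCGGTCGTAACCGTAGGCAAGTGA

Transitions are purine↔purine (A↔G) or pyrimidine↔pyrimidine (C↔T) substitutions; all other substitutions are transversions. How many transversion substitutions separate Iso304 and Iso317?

8

The sequences differ at positions 3 (A/C, transversion), 8 (C/A, transversion), 9 (A/G, transition), 11 (C/G, transversion), 12 (A/G, transition), 14 (C/G, transversion), 21 (C/G, transversion), 23 (G/T, transversion), 29 (T/C, transition), 39 (C/G, transversion), 40 (A/T, transversion).
Of the 11 differences, 3 transitions and 8 transversions, so the answer is 8.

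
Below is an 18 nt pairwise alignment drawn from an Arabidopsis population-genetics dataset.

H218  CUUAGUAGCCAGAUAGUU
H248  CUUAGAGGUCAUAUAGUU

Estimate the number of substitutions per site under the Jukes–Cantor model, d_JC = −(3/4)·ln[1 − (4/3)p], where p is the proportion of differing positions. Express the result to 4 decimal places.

The sequences differ at positions 6 (U/A), 7 (A/G), 9 (C/U), 12 (G/U).
p = 4/18 = 0.222222.
d = −0.75 · ln(1 − (4/3)·0.222222) = −0.75 · ln(0.703704) = −0.75 · (-0.351397) = 0.2635.

0.2635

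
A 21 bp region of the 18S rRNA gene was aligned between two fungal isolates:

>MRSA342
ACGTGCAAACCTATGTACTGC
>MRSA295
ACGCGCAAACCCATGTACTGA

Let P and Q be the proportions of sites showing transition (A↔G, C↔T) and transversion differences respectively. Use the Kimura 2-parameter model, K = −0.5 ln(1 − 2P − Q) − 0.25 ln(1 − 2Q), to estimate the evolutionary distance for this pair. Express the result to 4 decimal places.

The sequences differ at positions 4 (T/C, transition), 12 (T/C, transition), 21 (C/A, transversion).
Of the 3 differences, 2 transitions and 1 transversion over 21 sites: P = 2/21 = 0.095238, Q = 1/21 = 0.047619.
d = −0.5·ln(0.761905) − 0.25·ln(0.904762) = −0.5·(-0.271933) − 0.25·(-0.100083) = 0.1610.

0.1610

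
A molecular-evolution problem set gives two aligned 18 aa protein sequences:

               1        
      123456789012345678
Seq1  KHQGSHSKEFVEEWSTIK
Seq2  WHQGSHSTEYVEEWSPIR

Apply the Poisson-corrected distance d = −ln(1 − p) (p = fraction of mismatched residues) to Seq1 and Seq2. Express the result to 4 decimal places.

0.3254

Mismatches occur at site 1 (K→W), site 8 (K→T), site 10 (F→Y), site 16 (T→P), site 18 (K→R).
p = 5/18 = 0.277778.
d = −ln(1 − 0.277778) = −ln(0.722222) = 0.3254.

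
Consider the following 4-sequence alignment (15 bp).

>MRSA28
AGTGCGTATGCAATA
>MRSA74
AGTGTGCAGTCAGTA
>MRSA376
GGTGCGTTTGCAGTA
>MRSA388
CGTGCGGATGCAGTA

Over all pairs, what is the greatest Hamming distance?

6

Pairwise Hamming distances:
  MRSA28 vs MRSA74: 5
  MRSA28 vs MRSA376: 3
  MRSA28 vs MRSA388: 3
  MRSA74 vs MRSA376: 6
  MRSA74 vs MRSA388: 5
  MRSA376 vs MRSA388: 3
The largest is 6, between MRSA74 and MRSA376.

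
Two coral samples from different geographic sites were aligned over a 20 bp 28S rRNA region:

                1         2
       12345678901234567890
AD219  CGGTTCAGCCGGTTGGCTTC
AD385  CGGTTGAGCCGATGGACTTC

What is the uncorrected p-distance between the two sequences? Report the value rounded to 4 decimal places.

0.2000

The sequences differ at positions 6 (C/G), 12 (G/A), 14 (T/G), 16 (G/A).
There are 4 differences over 20 sites, so p = 4/20 = 0.2000.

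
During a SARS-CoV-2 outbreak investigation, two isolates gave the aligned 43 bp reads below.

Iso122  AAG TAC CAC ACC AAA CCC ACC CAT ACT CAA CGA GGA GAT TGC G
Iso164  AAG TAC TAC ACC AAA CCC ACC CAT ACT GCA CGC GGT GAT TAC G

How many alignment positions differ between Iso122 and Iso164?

6

Differing sites — 7:C/T; 28:C/G; 29:A/C; 33:A/C; 36:A/T; 41:G/A.
That gives 6 mismatches out of 43 aligned sites, so the Hamming distance is 6.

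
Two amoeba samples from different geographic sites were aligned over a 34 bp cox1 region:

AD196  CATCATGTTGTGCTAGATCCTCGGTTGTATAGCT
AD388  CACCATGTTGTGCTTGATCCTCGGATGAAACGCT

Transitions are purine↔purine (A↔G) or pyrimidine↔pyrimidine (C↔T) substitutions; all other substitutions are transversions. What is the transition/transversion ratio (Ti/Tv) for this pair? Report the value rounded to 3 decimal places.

0.200

Mismatches occur at site 3 (T→C, transition), site 15 (A→T, transversion), site 25 (T→A, transversion), site 28 (T→A, transversion), site 30 (T→A, transversion), site 31 (A→C, transversion).
Of the 6 differences, 1 transition and 5 transversions, so Ti/Tv = 1/5 = 0.200.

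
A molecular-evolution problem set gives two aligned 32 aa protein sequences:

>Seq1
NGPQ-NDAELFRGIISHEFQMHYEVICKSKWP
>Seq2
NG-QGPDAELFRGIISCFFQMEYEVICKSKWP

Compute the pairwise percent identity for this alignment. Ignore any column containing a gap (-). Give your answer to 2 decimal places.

86.67%

Excluding the 2 gap columns leaves 30 comparable sites.
The sequences differ at positions 6 (N/P), 17 (H/C), 18 (E/F), 22 (H/E).
26 of the 30 comparable sites match, so the percent identity is 26/30 × 100 = 86.67%.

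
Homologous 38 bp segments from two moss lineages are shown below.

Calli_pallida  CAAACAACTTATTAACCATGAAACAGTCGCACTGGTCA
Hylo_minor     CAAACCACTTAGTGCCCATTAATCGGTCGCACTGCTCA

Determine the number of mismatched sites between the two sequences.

Mismatches occur at site 6 (A→C), site 12 (T→G), site 14 (A→G), site 15 (A→C), site 20 (G→T), site 23 (A→T), site 25 (A→G), site 35 (G→C).
That gives 8 mismatches out of 38 aligned sites, so the Hamming distance is 8.

8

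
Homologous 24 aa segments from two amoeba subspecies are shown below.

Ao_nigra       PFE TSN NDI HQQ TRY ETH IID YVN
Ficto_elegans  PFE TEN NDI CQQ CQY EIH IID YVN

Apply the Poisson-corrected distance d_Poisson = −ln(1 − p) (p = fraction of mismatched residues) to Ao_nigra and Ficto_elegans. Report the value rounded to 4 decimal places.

The sequences differ at positions 5 (S/E), 10 (H/C), 13 (T/C), 14 (R/Q), 17 (T/I).
p = 5/24 = 0.208333.
d = −ln(1 − 0.208333) = −ln(0.791667) = 0.2336.

0.2336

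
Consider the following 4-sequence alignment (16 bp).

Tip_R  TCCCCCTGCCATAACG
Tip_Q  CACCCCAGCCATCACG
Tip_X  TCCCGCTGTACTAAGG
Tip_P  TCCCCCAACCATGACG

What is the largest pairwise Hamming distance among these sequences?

Pairwise Hamming distances:
  Tip_R vs Tip_Q: 4
  Tip_R vs Tip_X: 5
  Tip_R vs Tip_P: 3
  Tip_Q vs Tip_X: 9
  Tip_Q vs Tip_P: 4
  Tip_X vs Tip_P: 8
The largest is 9, between Tip_Q and Tip_X.

9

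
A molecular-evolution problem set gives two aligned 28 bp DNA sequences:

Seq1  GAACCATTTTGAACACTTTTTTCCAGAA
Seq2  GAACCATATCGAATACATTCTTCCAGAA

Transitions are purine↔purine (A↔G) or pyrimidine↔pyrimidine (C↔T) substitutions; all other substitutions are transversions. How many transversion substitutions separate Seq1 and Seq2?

2

The sequences differ at positions 8 (T/A, transversion), 10 (T/C, transition), 14 (C/T, transition), 17 (T/A, transversion), 20 (T/C, transition).
Of the 5 differences, 3 transitions and 2 transversions, so the answer is 2.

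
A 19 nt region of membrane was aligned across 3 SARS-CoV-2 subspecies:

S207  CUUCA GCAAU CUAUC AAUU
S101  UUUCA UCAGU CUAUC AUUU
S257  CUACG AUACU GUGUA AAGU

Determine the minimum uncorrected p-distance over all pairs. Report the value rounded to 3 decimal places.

0.211

Pairwise Hamming distances:
  S207 vs S101: 4
  S207 vs S257: 9
  S101 vs S257: 11
The smallest is 4 mismatches, between S207 and S101; p = 4/19 = 0.211.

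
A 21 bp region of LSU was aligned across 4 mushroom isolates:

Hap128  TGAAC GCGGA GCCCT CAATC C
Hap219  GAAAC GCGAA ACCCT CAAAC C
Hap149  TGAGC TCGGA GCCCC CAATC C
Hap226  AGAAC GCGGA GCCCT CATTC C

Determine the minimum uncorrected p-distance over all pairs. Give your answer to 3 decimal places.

Pairwise Hamming distances:
  Hap128 vs Hap219: 5
  Hap128 vs Hap149: 3
  Hap128 vs Hap226: 2
  Hap219 vs Hap149: 8
  Hap219 vs Hap226: 6
  Hap149 vs Hap226: 5
The smallest is 2 mismatches, between Hap128 and Hap226; p = 2/21 = 0.095.

0.095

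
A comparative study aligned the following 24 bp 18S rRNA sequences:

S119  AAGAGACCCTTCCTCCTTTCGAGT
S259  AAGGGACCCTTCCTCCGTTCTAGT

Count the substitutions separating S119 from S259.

3

The sequences differ at positions 4 (A/G), 17 (T/G), 21 (G/T).
That gives 3 mismatches out of 24 aligned sites, so the Hamming distance is 3.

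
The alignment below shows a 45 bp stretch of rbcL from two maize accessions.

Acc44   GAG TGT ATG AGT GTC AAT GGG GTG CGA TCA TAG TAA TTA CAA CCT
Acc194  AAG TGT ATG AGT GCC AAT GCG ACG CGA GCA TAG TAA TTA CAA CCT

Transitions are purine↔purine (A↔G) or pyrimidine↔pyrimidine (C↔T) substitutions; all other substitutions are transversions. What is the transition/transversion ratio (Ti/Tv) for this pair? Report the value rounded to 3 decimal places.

2.000

The sequences differ at positions 1 (G/A, transition), 14 (T/C, transition), 20 (G/C, transversion), 22 (G/A, transition), 23 (T/C, transition), 28 (T/G, transversion).
Of the 6 differences, 4 transitions and 2 transversions, so Ti/Tv = 4/2 = 2.000.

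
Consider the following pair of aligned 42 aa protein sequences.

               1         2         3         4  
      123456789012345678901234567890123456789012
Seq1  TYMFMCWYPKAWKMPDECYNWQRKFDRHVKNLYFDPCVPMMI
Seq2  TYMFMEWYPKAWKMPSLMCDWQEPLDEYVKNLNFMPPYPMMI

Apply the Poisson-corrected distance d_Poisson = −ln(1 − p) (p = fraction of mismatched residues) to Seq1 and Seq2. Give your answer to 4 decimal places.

0.4418

Mismatches occur at site 6 (C↔E), site 16 (D↔S), site 17 (E↔L), site 18 (C↔M), site 19 (Y↔C), site 20 (N↔D), site 23 (R↔E), site 24 (K↔P), site 25 (F↔L), site 27 (R↔E), site 28 (H↔Y), site 33 (Y↔N), site 35 (D↔M), site 37 (C↔P), site 38 (V↔Y).
p = 15/42 = 0.357143.
d = −ln(1 − 0.357143) = −ln(0.642857) = 0.4418.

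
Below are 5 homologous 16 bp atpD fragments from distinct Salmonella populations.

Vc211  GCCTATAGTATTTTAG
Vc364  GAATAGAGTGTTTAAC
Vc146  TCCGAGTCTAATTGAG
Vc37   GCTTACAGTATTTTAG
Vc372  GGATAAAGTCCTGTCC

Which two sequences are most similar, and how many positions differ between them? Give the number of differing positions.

Pairwise Hamming distances:
  Vc211 vs Vc364: 6
  Vc211 vs Vc146: 7
  Vc211 vs Vc37: 2
  Vc211 vs Vc372: 8
  Vc364 vs Vc146: 10
  Vc364 vs Vc37: 6
  Vc364 vs Vc372: 7
  Vc146 vs Vc37: 8
  Vc146 vs Vc372: 13
  Vc37 vs Vc372: 8
The smallest is 2, between Vc211 and Vc37.

2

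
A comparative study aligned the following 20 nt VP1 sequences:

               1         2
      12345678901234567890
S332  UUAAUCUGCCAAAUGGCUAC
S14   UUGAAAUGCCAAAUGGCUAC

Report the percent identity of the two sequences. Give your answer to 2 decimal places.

Mismatches occur at site 3 (A↔G), site 5 (U↔A), site 6 (C↔A).
17 of the 20 sites match, so the percent identity is 17/20 × 100 = 85.00%.

85.00%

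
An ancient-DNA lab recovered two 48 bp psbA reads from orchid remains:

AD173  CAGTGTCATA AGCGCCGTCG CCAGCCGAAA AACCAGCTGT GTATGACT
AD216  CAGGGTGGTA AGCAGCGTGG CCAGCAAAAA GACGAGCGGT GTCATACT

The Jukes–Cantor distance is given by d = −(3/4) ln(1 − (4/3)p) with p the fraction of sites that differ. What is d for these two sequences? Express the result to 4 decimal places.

Differing sites — 4:T/G; 7:C/G; 8:A/G; 14:G/A; 15:C/G; 19:C/G; 26:C/A; 27:G/A; 31:A/G; 34:C/G; 38:T/G; 43:A/C; 44:T/A; 45:G/T.
p = 14/48 = 0.291667.
d = −0.75 · ln(1 − (4/3)·0.291667) = −0.75 · ln(0.611111) = −0.75 · (-0.492477) = 0.3694.

0.3694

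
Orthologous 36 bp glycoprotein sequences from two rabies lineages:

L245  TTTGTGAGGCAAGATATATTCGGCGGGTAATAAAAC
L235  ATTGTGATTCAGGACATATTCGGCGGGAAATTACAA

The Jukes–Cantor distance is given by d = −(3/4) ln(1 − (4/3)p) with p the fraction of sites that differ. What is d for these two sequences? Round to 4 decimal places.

Differing sites — 1:T/A; 8:G/T; 9:G/T; 12:A/G; 15:T/C; 28:T/A; 32:A/T; 34:A/C; 36:C/A.
p = 9/36 = 0.250000.
d = −0.75 · ln(1 − (4/3)·0.250000) = −0.75 · ln(0.666667) = −0.75 · (-0.405465) = 0.3041.

0.3041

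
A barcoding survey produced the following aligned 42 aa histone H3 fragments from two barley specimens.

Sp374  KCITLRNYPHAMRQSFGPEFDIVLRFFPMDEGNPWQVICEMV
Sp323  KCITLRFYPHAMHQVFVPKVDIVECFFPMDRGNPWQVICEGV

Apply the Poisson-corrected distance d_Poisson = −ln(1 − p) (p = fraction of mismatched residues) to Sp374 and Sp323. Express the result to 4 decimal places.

Differing sites — 7:N/F; 13:R/H; 15:S/V; 17:G/V; 19:E/K; 20:F/V; 24:L/E; 25:R/C; 31:E/R; 41:M/G.
p = 10/42 = 0.238095.
d = −ln(1 − 0.238095) = −ln(0.761905) = 0.2719.

0.2719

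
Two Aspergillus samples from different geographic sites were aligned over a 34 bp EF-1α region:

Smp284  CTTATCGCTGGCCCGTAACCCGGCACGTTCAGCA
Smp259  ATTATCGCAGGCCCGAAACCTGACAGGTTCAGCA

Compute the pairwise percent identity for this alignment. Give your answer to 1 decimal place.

82.4%

Mismatches occur at site 1 (C→A), site 9 (T→A), site 16 (T→A), site 21 (C→T), site 23 (G→A), site 26 (C→G).
28 of the 34 sites match, so the percent identity is 28/34 × 100 = 82.4%.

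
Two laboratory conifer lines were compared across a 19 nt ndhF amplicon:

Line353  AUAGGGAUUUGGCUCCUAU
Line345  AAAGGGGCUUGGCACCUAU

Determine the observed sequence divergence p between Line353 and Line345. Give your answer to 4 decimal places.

0.2105

Differing sites — 2:U/A; 7:A/G; 8:U/C; 14:U/A.
There are 4 differences over 19 sites, so p = 4/19 = 0.2105.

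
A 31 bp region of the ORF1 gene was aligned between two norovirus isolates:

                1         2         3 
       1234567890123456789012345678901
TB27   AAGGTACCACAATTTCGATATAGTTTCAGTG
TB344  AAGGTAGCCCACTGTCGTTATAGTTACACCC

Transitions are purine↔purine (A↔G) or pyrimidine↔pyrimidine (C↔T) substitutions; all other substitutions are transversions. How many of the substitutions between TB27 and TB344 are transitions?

The sequences differ at positions 7 (C/G, transversion), 9 (A/C, transversion), 12 (A/C, transversion), 14 (T/G, transversion), 18 (A/T, transversion), 26 (T/A, transversion), 29 (G/C, transversion), 30 (T/C, transition), 31 (G/C, transversion).
Of the 9 differences, 1 transition and 8 transversions, so the answer is 1.

1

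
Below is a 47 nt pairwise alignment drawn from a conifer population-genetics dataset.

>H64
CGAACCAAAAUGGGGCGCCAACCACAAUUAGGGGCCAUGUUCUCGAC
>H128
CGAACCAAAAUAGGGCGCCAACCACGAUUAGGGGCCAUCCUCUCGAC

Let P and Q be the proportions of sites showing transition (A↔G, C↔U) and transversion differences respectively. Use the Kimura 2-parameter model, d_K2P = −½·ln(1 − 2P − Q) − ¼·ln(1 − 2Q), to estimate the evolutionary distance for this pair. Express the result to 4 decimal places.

The sequences differ at positions 12 (G/A, transition), 26 (A/G, transition), 39 (G/C, transversion), 40 (U/C, transition).
Of the 4 differences, 3 transitions and 1 transversion over 47 sites: P = 3/47 = 0.063830, Q = 1/47 = 0.021277.
d = −0.5·ln(0.851063) − 0.25·ln(0.957446) = −0.5·(-0.161269) − 0.25·(-0.043486) = 0.0915.

0.0915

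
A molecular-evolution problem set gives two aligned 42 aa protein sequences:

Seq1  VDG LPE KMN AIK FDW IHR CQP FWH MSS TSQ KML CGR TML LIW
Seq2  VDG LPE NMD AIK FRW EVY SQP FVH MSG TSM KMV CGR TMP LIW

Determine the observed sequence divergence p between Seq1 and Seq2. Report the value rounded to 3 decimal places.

0.286

The sequences differ at positions 7 (K/N), 9 (N/D), 14 (D/R), 16 (I/E), 17 (H/V), 18 (R/Y), 19 (C/S), 23 (W/V), 27 (S/G), 30 (Q/M), 33 (L/V), 39 (L/P).
There are 12 differences over 42 sites, so p = 12/42 = 0.286.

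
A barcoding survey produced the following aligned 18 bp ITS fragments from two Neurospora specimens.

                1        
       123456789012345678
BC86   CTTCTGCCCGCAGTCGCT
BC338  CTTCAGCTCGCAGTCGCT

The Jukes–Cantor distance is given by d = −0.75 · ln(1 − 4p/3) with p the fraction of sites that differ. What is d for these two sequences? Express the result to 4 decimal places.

0.1203

Mismatches occur at site 5 (T/A), site 8 (C/T).
p = 2/18 = 0.111111.
d = −0.75 · ln(1 − (4/3)·0.111111) = −0.75 · ln(0.851852) = −0.75 · (-0.160342) = 0.1203.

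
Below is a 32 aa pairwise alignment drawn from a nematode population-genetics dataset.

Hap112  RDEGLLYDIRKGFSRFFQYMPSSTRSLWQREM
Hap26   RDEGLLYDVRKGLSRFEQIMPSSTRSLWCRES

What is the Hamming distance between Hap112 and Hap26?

Mismatches occur at site 9 (I/V), site 13 (F/L), site 17 (F/E), site 19 (Y/I), site 29 (Q/C), site 32 (M/S).
That gives 6 mismatches out of 32 aligned sites, so the Hamming distance is 6.

6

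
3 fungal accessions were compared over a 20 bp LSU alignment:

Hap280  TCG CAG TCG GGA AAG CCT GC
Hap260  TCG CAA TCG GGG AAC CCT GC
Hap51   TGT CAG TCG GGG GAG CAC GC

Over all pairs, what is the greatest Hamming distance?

Pairwise Hamming distances:
  Hap280 vs Hap260: 3
  Hap280 vs Hap51: 6
  Hap260 vs Hap51: 7
The largest is 7, between Hap260 and Hap51.

7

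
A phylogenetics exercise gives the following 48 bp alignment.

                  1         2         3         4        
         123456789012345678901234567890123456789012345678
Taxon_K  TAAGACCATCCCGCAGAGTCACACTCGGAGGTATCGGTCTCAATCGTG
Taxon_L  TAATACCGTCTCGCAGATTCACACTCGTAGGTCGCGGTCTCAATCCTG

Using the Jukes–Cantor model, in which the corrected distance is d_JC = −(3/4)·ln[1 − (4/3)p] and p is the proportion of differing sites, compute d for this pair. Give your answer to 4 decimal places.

The sequences differ at positions 4 (G/T), 8 (A/G), 11 (C/T), 18 (G/T), 28 (G/T), 33 (A/C), 34 (T/G), 46 (G/C).
p = 8/48 = 0.166667.
d = −0.75 · ln(1 − (4/3)·0.166667) = −0.75 · ln(0.777777) = −0.75 · (-0.251315) = 0.1885.

0.1885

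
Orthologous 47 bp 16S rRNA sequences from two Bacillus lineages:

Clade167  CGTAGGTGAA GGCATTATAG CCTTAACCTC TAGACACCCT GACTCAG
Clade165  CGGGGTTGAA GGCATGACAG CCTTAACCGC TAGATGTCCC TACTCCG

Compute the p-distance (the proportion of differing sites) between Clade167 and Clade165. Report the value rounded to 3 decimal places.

0.255

Mismatches occur at site 3 (T→G), site 4 (A→G), site 6 (G→T), site 16 (T→G), site 18 (T→C), site 29 (T→G), site 35 (C→T), site 36 (A→G), site 37 (C→T), site 40 (T→C), site 41 (G→T), site 46 (A→C).
There are 12 differences over 47 sites, so p = 12/47 = 0.255.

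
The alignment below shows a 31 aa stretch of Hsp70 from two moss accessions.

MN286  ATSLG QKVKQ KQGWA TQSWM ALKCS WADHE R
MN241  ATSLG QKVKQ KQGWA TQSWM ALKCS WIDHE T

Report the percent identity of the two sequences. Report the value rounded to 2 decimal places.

Differing sites — 27:A/I; 31:R/T.
29 of the 31 sites match, so the percent identity is 29/31 × 100 = 93.55%.

93.55%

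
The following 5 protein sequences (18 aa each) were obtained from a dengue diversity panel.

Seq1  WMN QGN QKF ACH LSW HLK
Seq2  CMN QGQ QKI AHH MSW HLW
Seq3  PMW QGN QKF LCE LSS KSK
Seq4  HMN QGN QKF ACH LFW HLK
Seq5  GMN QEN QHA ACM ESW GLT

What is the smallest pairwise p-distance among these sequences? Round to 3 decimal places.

Pairwise Hamming distances:
  Seq1 vs Seq2: 6
  Seq1 vs Seq3: 7
  Seq1 vs Seq4: 2
  Seq1 vs Seq5: 8
  Seq2 vs Seq3: 12
  Seq2 vs Seq4: 7
  Seq2 vs Seq5: 10
  Seq3 vs Seq4: 8
  Seq3 vs Seq5: 12
  Seq4 vs Seq5: 9
The smallest is 2 mismatches, between Seq1 and Seq4; p = 2/18 = 0.111.

0.111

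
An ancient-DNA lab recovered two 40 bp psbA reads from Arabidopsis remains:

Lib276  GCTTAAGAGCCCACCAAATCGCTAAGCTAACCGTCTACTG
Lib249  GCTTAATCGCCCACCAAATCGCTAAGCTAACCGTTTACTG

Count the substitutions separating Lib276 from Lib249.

3

Mismatches occur at site 7 (G↔T), site 8 (A↔C), site 35 (C↔T).
That gives 3 mismatches out of 40 aligned sites, so the Hamming distance is 3.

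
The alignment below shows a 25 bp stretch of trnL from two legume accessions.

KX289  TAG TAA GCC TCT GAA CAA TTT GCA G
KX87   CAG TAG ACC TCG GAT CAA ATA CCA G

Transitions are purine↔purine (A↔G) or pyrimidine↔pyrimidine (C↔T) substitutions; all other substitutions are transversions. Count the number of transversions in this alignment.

Mismatches occur at site 1 (T→C, transition), site 6 (A→G, transition), site 7 (G→A, transition), site 12 (T→G, transversion), site 15 (A→T, transversion), site 19 (T→A, transversion), site 21 (T→A, transversion), site 22 (G→C, transversion).
Of the 8 differences, 3 transitions and 5 transversions, so the answer is 5.

5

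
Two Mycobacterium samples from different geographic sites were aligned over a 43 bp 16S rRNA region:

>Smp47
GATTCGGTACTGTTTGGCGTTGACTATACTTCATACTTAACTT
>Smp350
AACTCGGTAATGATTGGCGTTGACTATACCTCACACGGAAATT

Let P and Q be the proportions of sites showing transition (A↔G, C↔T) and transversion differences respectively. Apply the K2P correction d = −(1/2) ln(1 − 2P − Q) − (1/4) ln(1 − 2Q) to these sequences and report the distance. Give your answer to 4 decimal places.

The sequences differ at positions 1 (G/A, transition), 3 (T/C, transition), 10 (C/A, transversion), 13 (T/A, transversion), 30 (T/C, transition), 34 (T/C, transition), 37 (T/G, transversion), 38 (T/G, transversion), 41 (C/A, transversion).
Of the 9 differences, 4 transitions and 5 transversions over 43 sites: P = 4/43 = 0.093023, Q = 5/43 = 0.116279.
d = −0.5·ln(0.697675) − 0.25·ln(0.767442) = −0.5·(-0.360002) − 0.25·(-0.264692) = 0.2462.

0.2462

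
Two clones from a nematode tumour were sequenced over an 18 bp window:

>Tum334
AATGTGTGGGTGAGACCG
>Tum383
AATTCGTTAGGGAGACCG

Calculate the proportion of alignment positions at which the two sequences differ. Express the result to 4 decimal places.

Differing sites — 4:G/T; 5:T/C; 8:G/T; 9:G/A; 11:T/G.
There are 5 differences over 18 sites, so p = 5/18 = 0.2778.

0.2778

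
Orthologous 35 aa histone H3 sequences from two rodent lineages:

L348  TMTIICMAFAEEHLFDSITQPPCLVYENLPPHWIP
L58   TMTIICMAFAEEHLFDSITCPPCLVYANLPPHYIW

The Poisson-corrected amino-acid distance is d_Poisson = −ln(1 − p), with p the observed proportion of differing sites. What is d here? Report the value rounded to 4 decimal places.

Mismatches occur at site 20 (Q↔C), site 27 (E↔A), site 33 (W↔Y), site 35 (P↔W).
p = 4/35 = 0.114286.
d = −ln(1 − 0.114286) = −ln(0.885714) = 0.1214.

0.1214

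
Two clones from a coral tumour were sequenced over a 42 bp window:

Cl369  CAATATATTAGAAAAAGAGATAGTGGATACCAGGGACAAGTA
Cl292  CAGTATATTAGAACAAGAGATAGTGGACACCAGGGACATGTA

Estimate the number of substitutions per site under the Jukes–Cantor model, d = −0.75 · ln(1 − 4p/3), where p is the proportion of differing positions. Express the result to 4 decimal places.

Differing sites — 3:A/G; 14:A/C; 28:T/C; 39:A/T.
p = 4/42 = 0.095238.
d = −0.75 · ln(1 − (4/3)·0.095238) = −0.75 · ln(0.873016) = −0.75 · (-0.135801) = 0.1019.

0.1019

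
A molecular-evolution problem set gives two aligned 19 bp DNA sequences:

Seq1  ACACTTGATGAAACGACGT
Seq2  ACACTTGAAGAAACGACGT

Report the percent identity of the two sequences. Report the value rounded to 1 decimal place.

The sequences differ at position 9 (T/A).
18 of the 19 sites match, so the percent identity is 18/19 × 100 = 94.7%.

94.7%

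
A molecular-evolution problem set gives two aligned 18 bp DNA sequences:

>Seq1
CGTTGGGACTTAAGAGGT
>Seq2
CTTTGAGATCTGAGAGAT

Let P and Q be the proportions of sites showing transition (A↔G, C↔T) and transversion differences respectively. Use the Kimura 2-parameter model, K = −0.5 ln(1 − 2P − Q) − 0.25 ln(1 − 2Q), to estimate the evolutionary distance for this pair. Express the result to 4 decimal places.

0.5017

The sequences differ at positions 2 (G/T, transversion), 6 (G/A, transition), 9 (C/T, transition), 10 (T/C, transition), 12 (A/G, transition), 17 (G/A, transition).
Of the 6 differences, 5 transitions and 1 transversion over 18 sites: P = 5/18 = 0.277778, Q = 1/18 = 0.055556.
d = −0.5·ln(0.388888) − 0.25·ln(0.888888) = −0.5·(-0.944464) − 0.25·(-0.117784) = 0.5017.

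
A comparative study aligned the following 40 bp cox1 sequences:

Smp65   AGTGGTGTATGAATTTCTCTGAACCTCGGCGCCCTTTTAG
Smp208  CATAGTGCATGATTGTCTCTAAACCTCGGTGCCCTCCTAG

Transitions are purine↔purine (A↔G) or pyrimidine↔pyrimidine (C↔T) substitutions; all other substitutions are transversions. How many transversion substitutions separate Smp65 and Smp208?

3

Mismatches occur at site 1 (A↔C, transversion), site 2 (G↔A, transition), site 4 (G↔A, transition), site 8 (T↔C, transition), site 13 (A↔T, transversion), site 15 (T↔G, transversion), site 21 (G↔A, transition), site 30 (C↔T, transition), site 36 (T↔C, transition), site 37 (T↔C, transition).
Of the 10 differences, 7 transitions and 3 transversions, so the answer is 3.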